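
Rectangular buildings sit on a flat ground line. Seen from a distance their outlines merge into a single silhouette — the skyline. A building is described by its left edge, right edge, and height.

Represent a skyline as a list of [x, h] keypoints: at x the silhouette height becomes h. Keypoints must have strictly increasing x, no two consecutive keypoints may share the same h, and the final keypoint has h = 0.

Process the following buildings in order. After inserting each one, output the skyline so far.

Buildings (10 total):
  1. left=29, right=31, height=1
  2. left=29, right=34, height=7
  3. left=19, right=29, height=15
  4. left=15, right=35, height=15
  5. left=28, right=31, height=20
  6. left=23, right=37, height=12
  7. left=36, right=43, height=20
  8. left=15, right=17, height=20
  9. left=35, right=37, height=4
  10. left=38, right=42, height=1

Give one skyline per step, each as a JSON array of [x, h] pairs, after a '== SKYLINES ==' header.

== SKYLINES ==
[[29,1],[31,0]]
[[29,7],[34,0]]
[[19,15],[29,7],[34,0]]
[[15,15],[35,0]]
[[15,15],[28,20],[31,15],[35,0]]
[[15,15],[28,20],[31,15],[35,12],[37,0]]
[[15,15],[28,20],[31,15],[35,12],[36,20],[43,0]]
[[15,20],[17,15],[28,20],[31,15],[35,12],[36,20],[43,0]]
[[15,20],[17,15],[28,20],[31,15],[35,12],[36,20],[43,0]]
[[15,20],[17,15],[28,20],[31,15],[35,12],[36,20],[43,0]]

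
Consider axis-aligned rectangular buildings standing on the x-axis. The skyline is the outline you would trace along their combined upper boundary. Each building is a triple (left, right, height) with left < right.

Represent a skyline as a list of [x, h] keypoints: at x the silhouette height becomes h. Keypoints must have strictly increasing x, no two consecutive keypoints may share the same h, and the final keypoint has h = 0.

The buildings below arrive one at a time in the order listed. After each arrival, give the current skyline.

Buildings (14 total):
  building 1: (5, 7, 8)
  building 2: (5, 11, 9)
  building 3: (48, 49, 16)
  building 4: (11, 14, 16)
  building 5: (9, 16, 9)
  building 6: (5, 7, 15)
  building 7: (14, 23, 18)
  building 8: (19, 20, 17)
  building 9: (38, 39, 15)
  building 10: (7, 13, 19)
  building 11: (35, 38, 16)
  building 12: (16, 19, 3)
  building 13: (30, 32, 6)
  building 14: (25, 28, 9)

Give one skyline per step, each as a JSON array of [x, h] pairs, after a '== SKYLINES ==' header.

== SKYLINES ==
[[5,8],[7,0]]
[[5,9],[11,0]]
[[5,9],[11,0],[48,16],[49,0]]
[[5,9],[11,16],[14,0],[48,16],[49,0]]
[[5,9],[11,16],[14,9],[16,0],[48,16],[49,0]]
[[5,15],[7,9],[11,16],[14,9],[16,0],[48,16],[49,0]]
[[5,15],[7,9],[11,16],[14,18],[23,0],[48,16],[49,0]]
[[5,15],[7,9],[11,16],[14,18],[23,0],[48,16],[49,0]]
[[5,15],[7,9],[11,16],[14,18],[23,0],[38,15],[39,0],[48,16],[49,0]]
[[5,15],[7,19],[13,16],[14,18],[23,0],[38,15],[39,0],[48,16],[49,0]]
[[5,15],[7,19],[13,16],[14,18],[23,0],[35,16],[38,15],[39,0],[48,16],[49,0]]
[[5,15],[7,19],[13,16],[14,18],[23,0],[35,16],[38,15],[39,0],[48,16],[49,0]]
[[5,15],[7,19],[13,16],[14,18],[23,0],[30,6],[32,0],[35,16],[38,15],[39,0],[48,16],[49,0]]
[[5,15],[7,19],[13,16],[14,18],[23,0],[25,9],[28,0],[30,6],[32,0],[35,16],[38,15],[39,0],[48,16],[49,0]]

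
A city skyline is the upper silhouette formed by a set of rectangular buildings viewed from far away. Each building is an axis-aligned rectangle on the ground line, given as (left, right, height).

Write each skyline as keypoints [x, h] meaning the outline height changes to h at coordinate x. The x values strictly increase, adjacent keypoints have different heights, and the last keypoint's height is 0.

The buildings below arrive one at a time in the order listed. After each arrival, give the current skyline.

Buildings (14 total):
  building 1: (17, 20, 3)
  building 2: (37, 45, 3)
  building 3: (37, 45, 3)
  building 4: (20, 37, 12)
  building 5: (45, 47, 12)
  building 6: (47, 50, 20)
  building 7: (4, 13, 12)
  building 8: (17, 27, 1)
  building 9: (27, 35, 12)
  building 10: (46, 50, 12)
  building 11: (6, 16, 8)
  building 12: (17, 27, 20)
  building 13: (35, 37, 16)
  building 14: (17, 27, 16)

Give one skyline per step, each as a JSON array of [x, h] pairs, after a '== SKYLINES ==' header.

== SKYLINES ==
[[17,3],[20,0]]
[[17,3],[20,0],[37,3],[45,0]]
[[17,3],[20,0],[37,3],[45,0]]
[[17,3],[20,12],[37,3],[45,0]]
[[17,3],[20,12],[37,3],[45,12],[47,0]]
[[17,3],[20,12],[37,3],[45,12],[47,20],[50,0]]
[[4,12],[13,0],[17,3],[20,12],[37,3],[45,12],[47,20],[50,0]]
[[4,12],[13,0],[17,3],[20,12],[37,3],[45,12],[47,20],[50,0]]
[[4,12],[13,0],[17,3],[20,12],[37,3],[45,12],[47,20],[50,0]]
[[4,12],[13,0],[17,3],[20,12],[37,3],[45,12],[47,20],[50,0]]
[[4,12],[13,8],[16,0],[17,3],[20,12],[37,3],[45,12],[47,20],[50,0]]
[[4,12],[13,8],[16,0],[17,20],[27,12],[37,3],[45,12],[47,20],[50,0]]
[[4,12],[13,8],[16,0],[17,20],[27,12],[35,16],[37,3],[45,12],[47,20],[50,0]]
[[4,12],[13,8],[16,0],[17,20],[27,12],[35,16],[37,3],[45,12],[47,20],[50,0]]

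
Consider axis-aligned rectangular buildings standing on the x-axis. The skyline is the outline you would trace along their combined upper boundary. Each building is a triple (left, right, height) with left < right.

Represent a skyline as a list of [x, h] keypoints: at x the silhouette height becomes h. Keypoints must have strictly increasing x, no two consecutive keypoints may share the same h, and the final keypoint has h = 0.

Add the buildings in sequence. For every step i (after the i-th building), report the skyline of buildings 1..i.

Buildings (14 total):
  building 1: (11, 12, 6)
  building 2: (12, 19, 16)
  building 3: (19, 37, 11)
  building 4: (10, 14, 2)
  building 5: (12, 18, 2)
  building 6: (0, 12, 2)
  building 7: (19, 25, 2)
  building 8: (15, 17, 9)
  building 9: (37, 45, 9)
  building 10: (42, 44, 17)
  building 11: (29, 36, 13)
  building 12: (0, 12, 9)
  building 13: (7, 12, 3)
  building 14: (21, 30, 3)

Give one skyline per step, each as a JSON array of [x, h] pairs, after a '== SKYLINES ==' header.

== SKYLINES ==
[[11,6],[12,0]]
[[11,6],[12,16],[19,0]]
[[11,6],[12,16],[19,11],[37,0]]
[[10,2],[11,6],[12,16],[19,11],[37,0]]
[[10,2],[11,6],[12,16],[19,11],[37,0]]
[[0,2],[11,6],[12,16],[19,11],[37,0]]
[[0,2],[11,6],[12,16],[19,11],[37,0]]
[[0,2],[11,6],[12,16],[19,11],[37,0]]
[[0,2],[11,6],[12,16],[19,11],[37,9],[45,0]]
[[0,2],[11,6],[12,16],[19,11],[37,9],[42,17],[44,9],[45,0]]
[[0,2],[11,6],[12,16],[19,11],[29,13],[36,11],[37,9],[42,17],[44,9],[45,0]]
[[0,9],[12,16],[19,11],[29,13],[36,11],[37,9],[42,17],[44,9],[45,0]]
[[0,9],[12,16],[19,11],[29,13],[36,11],[37,9],[42,17],[44,9],[45,0]]
[[0,9],[12,16],[19,11],[29,13],[36,11],[37,9],[42,17],[44,9],[45,0]]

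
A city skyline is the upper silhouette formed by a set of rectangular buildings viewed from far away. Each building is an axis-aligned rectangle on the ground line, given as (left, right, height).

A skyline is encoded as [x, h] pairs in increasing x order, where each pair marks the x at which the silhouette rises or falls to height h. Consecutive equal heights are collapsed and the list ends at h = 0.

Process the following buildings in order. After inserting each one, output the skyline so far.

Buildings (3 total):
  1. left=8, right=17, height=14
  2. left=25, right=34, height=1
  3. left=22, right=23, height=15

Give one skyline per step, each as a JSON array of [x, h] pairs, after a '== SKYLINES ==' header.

== SKYLINES ==
[[8,14],[17,0]]
[[8,14],[17,0],[25,1],[34,0]]
[[8,14],[17,0],[22,15],[23,0],[25,1],[34,0]]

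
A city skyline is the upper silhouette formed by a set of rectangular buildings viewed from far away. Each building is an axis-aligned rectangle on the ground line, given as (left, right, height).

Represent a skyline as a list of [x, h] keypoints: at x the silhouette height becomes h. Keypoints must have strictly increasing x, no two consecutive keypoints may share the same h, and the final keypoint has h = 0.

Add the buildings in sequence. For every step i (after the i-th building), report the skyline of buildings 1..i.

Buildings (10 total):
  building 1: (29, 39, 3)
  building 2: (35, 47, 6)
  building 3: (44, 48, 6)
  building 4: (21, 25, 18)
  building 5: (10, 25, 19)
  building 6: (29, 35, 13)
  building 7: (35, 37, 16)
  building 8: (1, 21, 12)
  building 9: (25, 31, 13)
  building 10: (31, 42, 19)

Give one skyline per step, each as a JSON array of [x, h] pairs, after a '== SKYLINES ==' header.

== SKYLINES ==
[[29,3],[39,0]]
[[29,3],[35,6],[47,0]]
[[29,3],[35,6],[48,0]]
[[21,18],[25,0],[29,3],[35,6],[48,0]]
[[10,19],[25,0],[29,3],[35,6],[48,0]]
[[10,19],[25,0],[29,13],[35,6],[48,0]]
[[10,19],[25,0],[29,13],[35,16],[37,6],[48,0]]
[[1,12],[10,19],[25,0],[29,13],[35,16],[37,6],[48,0]]
[[1,12],[10,19],[25,13],[35,16],[37,6],[48,0]]
[[1,12],[10,19],[25,13],[31,19],[42,6],[48,0]]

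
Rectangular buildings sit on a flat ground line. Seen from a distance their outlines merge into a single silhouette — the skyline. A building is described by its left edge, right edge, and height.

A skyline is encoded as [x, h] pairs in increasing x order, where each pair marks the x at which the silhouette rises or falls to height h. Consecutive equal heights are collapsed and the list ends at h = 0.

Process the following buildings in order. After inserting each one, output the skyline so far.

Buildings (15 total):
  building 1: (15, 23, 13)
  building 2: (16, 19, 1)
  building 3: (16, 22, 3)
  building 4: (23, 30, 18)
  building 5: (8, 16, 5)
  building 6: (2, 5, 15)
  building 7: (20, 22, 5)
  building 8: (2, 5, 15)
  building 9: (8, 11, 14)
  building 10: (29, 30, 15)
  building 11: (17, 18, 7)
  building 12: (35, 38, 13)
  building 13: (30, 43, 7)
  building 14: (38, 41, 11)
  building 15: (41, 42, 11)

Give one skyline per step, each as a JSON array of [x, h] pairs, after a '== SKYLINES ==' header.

== SKYLINES ==
[[15,13],[23,0]]
[[15,13],[23,0]]
[[15,13],[23,0]]
[[15,13],[23,18],[30,0]]
[[8,5],[15,13],[23,18],[30,0]]
[[2,15],[5,0],[8,5],[15,13],[23,18],[30,0]]
[[2,15],[5,0],[8,5],[15,13],[23,18],[30,0]]
[[2,15],[5,0],[8,5],[15,13],[23,18],[30,0]]
[[2,15],[5,0],[8,14],[11,5],[15,13],[23,18],[30,0]]
[[2,15],[5,0],[8,14],[11,5],[15,13],[23,18],[30,0]]
[[2,15],[5,0],[8,14],[11,5],[15,13],[23,18],[30,0]]
[[2,15],[5,0],[8,14],[11,5],[15,13],[23,18],[30,0],[35,13],[38,0]]
[[2,15],[5,0],[8,14],[11,5],[15,13],[23,18],[30,7],[35,13],[38,7],[43,0]]
[[2,15],[5,0],[8,14],[11,5],[15,13],[23,18],[30,7],[35,13],[38,11],[41,7],[43,0]]
[[2,15],[5,0],[8,14],[11,5],[15,13],[23,18],[30,7],[35,13],[38,11],[42,7],[43,0]]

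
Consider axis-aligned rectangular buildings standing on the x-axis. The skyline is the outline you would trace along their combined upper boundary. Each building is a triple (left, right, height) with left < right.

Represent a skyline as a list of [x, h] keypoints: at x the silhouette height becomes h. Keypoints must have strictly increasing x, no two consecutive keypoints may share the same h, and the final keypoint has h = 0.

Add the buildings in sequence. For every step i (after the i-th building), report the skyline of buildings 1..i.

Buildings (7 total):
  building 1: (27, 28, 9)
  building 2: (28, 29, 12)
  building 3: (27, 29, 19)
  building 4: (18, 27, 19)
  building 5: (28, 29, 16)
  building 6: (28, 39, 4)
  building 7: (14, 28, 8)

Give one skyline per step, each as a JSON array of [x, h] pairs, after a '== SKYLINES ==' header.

== SKYLINES ==
[[27,9],[28,0]]
[[27,9],[28,12],[29,0]]
[[27,19],[29,0]]
[[18,19],[29,0]]
[[18,19],[29,0]]
[[18,19],[29,4],[39,0]]
[[14,8],[18,19],[29,4],[39,0]]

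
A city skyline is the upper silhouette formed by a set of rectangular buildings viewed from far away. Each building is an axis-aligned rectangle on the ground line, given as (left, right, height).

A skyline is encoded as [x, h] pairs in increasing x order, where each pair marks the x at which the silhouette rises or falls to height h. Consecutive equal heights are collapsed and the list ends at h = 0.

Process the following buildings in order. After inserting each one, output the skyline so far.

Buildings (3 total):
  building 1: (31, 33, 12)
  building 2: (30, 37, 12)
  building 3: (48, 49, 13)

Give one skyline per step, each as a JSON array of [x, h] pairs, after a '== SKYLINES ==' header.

== SKYLINES ==
[[31,12],[33,0]]
[[30,12],[37,0]]
[[30,12],[37,0],[48,13],[49,0]]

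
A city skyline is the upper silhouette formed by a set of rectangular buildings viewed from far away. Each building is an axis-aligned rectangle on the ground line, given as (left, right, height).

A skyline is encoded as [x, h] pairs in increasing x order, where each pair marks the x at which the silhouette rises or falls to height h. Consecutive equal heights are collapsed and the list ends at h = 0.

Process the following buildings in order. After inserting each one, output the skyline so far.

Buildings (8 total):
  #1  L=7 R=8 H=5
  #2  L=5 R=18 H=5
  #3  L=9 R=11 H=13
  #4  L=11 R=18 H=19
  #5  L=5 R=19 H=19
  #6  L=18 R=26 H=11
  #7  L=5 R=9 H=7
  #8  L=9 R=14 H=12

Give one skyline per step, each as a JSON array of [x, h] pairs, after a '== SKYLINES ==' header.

== SKYLINES ==
[[7,5],[8,0]]
[[5,5],[18,0]]
[[5,5],[9,13],[11,5],[18,0]]
[[5,5],[9,13],[11,19],[18,0]]
[[5,19],[19,0]]
[[5,19],[19,11],[26,0]]
[[5,19],[19,11],[26,0]]
[[5,19],[19,11],[26,0]]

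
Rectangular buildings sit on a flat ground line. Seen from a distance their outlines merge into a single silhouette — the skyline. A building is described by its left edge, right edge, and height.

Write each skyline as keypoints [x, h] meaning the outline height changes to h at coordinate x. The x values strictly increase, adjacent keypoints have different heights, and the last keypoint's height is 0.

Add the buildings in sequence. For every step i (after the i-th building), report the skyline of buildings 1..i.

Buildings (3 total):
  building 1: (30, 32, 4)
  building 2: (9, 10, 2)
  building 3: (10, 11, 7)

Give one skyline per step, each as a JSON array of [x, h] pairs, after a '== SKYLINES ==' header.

== SKYLINES ==
[[30,4],[32,0]]
[[9,2],[10,0],[30,4],[32,0]]
[[9,2],[10,7],[11,0],[30,4],[32,0]]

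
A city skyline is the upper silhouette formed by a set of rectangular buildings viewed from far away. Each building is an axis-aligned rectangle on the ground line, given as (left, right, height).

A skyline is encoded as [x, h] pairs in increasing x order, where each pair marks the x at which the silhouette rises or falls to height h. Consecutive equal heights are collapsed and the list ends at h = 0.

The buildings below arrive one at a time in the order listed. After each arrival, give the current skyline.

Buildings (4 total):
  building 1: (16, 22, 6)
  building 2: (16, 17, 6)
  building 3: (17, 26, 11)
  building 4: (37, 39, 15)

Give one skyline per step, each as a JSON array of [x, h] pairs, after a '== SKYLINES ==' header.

== SKYLINES ==
[[16,6],[22,0]]
[[16,6],[22,0]]
[[16,6],[17,11],[26,0]]
[[16,6],[17,11],[26,0],[37,15],[39,0]]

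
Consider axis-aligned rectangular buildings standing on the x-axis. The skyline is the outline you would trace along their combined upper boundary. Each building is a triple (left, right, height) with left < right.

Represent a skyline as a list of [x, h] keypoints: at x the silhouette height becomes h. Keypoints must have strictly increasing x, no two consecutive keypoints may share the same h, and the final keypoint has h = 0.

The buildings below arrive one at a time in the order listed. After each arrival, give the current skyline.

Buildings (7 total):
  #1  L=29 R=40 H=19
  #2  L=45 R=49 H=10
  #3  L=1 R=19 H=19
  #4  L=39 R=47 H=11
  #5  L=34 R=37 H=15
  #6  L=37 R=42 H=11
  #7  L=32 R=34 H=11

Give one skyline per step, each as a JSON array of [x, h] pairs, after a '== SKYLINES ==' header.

== SKYLINES ==
[[29,19],[40,0]]
[[29,19],[40,0],[45,10],[49,0]]
[[1,19],[19,0],[29,19],[40,0],[45,10],[49,0]]
[[1,19],[19,0],[29,19],[40,11],[47,10],[49,0]]
[[1,19],[19,0],[29,19],[40,11],[47,10],[49,0]]
[[1,19],[19,0],[29,19],[40,11],[47,10],[49,0]]
[[1,19],[19,0],[29,19],[40,11],[47,10],[49,0]]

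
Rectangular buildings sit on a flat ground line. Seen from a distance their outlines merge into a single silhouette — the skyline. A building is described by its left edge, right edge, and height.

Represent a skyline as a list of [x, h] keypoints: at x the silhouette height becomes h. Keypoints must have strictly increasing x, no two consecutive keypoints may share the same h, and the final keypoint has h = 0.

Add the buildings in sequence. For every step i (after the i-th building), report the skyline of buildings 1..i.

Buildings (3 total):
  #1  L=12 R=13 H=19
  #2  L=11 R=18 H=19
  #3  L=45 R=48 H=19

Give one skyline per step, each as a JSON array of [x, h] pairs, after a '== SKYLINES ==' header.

== SKYLINES ==
[[12,19],[13,0]]
[[11,19],[18,0]]
[[11,19],[18,0],[45,19],[48,0]]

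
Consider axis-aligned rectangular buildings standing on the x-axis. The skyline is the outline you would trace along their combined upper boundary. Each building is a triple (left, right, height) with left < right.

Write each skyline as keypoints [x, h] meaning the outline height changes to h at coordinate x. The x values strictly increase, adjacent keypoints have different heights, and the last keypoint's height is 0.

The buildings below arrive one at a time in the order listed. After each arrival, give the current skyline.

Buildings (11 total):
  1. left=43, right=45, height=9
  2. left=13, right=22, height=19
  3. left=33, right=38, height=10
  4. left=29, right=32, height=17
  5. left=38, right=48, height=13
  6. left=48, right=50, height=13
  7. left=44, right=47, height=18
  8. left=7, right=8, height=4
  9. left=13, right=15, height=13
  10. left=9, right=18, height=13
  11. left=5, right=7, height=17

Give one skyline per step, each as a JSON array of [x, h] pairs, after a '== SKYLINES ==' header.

== SKYLINES ==
[[43,9],[45,0]]
[[13,19],[22,0],[43,9],[45,0]]
[[13,19],[22,0],[33,10],[38,0],[43,9],[45,0]]
[[13,19],[22,0],[29,17],[32,0],[33,10],[38,0],[43,9],[45,0]]
[[13,19],[22,0],[29,17],[32,0],[33,10],[38,13],[48,0]]
[[13,19],[22,0],[29,17],[32,0],[33,10],[38,13],[50,0]]
[[13,19],[22,0],[29,17],[32,0],[33,10],[38,13],[44,18],[47,13],[50,0]]
[[7,4],[8,0],[13,19],[22,0],[29,17],[32,0],[33,10],[38,13],[44,18],[47,13],[50,0]]
[[7,4],[8,0],[13,19],[22,0],[29,17],[32,0],[33,10],[38,13],[44,18],[47,13],[50,0]]
[[7,4],[8,0],[9,13],[13,19],[22,0],[29,17],[32,0],[33,10],[38,13],[44,18],[47,13],[50,0]]
[[5,17],[7,4],[8,0],[9,13],[13,19],[22,0],[29,17],[32,0],[33,10],[38,13],[44,18],[47,13],[50,0]]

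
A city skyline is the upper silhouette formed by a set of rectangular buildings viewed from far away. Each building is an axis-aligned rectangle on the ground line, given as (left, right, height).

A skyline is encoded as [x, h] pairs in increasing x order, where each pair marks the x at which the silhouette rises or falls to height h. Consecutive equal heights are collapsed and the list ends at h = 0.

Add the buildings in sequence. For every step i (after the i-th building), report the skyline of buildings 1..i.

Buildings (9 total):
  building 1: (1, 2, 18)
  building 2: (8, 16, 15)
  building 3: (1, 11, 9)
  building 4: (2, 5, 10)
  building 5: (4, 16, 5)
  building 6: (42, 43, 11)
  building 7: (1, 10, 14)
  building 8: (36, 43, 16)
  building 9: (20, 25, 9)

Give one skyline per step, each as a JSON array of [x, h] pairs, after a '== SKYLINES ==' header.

== SKYLINES ==
[[1,18],[2,0]]
[[1,18],[2,0],[8,15],[16,0]]
[[1,18],[2,9],[8,15],[16,0]]
[[1,18],[2,10],[5,9],[8,15],[16,0]]
[[1,18],[2,10],[5,9],[8,15],[16,0]]
[[1,18],[2,10],[5,9],[8,15],[16,0],[42,11],[43,0]]
[[1,18],[2,14],[8,15],[16,0],[42,11],[43,0]]
[[1,18],[2,14],[8,15],[16,0],[36,16],[43,0]]
[[1,18],[2,14],[8,15],[16,0],[20,9],[25,0],[36,16],[43,0]]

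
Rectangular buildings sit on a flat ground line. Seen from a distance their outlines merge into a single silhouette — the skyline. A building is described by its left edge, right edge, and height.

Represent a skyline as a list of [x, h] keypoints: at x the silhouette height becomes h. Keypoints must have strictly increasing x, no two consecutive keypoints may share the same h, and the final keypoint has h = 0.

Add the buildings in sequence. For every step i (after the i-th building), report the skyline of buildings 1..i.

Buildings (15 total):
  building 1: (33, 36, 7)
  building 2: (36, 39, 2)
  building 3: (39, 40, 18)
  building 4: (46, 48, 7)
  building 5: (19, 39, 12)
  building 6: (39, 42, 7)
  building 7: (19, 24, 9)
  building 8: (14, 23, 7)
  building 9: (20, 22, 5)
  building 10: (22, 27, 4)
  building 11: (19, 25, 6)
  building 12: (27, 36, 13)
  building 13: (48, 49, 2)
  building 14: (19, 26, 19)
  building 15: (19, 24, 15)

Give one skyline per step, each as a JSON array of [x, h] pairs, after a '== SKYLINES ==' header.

== SKYLINES ==
[[33,7],[36,0]]
[[33,7],[36,2],[39,0]]
[[33,7],[36,2],[39,18],[40,0]]
[[33,7],[36,2],[39,18],[40,0],[46,7],[48,0]]
[[19,12],[39,18],[40,0],[46,7],[48,0]]
[[19,12],[39,18],[40,7],[42,0],[46,7],[48,0]]
[[19,12],[39,18],[40,7],[42,0],[46,7],[48,0]]
[[14,7],[19,12],[39,18],[40,7],[42,0],[46,7],[48,0]]
[[14,7],[19,12],[39,18],[40,7],[42,0],[46,7],[48,0]]
[[14,7],[19,12],[39,18],[40,7],[42,0],[46,7],[48,0]]
[[14,7],[19,12],[39,18],[40,7],[42,0],[46,7],[48,0]]
[[14,7],[19,12],[27,13],[36,12],[39,18],[40,7],[42,0],[46,7],[48,0]]
[[14,7],[19,12],[27,13],[36,12],[39,18],[40,7],[42,0],[46,7],[48,2],[49,0]]
[[14,7],[19,19],[26,12],[27,13],[36,12],[39,18],[40,7],[42,0],[46,7],[48,2],[49,0]]
[[14,7],[19,19],[26,12],[27,13],[36,12],[39,18],[40,7],[42,0],[46,7],[48,2],[49,0]]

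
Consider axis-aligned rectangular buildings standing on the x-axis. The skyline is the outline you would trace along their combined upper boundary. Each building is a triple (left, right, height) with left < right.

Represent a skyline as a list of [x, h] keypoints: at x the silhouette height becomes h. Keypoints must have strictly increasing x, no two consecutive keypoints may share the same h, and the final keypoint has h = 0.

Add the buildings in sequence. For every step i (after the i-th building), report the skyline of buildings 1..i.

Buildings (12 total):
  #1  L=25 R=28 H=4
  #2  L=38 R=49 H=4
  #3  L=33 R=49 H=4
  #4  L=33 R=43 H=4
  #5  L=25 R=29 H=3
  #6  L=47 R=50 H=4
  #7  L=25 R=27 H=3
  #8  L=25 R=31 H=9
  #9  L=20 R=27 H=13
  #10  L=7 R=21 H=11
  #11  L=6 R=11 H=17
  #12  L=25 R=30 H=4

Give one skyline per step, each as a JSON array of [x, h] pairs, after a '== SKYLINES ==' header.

== SKYLINES ==
[[25,4],[28,0]]
[[25,4],[28,0],[38,4],[49,0]]
[[25,4],[28,0],[33,4],[49,0]]
[[25,4],[28,0],[33,4],[49,0]]
[[25,4],[28,3],[29,0],[33,4],[49,0]]
[[25,4],[28,3],[29,0],[33,4],[50,0]]
[[25,4],[28,3],[29,0],[33,4],[50,0]]
[[25,9],[31,0],[33,4],[50,0]]
[[20,13],[27,9],[31,0],[33,4],[50,0]]
[[7,11],[20,13],[27,9],[31,0],[33,4],[50,0]]
[[6,17],[11,11],[20,13],[27,9],[31,0],[33,4],[50,0]]
[[6,17],[11,11],[20,13],[27,9],[31,0],[33,4],[50,0]]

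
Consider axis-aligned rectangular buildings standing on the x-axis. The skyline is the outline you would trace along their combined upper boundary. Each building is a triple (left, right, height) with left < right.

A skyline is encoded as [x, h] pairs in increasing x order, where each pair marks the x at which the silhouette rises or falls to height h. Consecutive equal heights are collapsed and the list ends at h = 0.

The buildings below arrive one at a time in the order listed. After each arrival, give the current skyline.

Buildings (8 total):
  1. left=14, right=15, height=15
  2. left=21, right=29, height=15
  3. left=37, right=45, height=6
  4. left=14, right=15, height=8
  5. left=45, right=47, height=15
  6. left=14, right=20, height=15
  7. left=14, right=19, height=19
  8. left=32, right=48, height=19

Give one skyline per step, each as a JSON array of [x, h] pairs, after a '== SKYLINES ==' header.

== SKYLINES ==
[[14,15],[15,0]]
[[14,15],[15,0],[21,15],[29,0]]
[[14,15],[15,0],[21,15],[29,0],[37,6],[45,0]]
[[14,15],[15,0],[21,15],[29,0],[37,6],[45,0]]
[[14,15],[15,0],[21,15],[29,0],[37,6],[45,15],[47,0]]
[[14,15],[20,0],[21,15],[29,0],[37,6],[45,15],[47,0]]
[[14,19],[19,15],[20,0],[21,15],[29,0],[37,6],[45,15],[47,0]]
[[14,19],[19,15],[20,0],[21,15],[29,0],[32,19],[48,0]]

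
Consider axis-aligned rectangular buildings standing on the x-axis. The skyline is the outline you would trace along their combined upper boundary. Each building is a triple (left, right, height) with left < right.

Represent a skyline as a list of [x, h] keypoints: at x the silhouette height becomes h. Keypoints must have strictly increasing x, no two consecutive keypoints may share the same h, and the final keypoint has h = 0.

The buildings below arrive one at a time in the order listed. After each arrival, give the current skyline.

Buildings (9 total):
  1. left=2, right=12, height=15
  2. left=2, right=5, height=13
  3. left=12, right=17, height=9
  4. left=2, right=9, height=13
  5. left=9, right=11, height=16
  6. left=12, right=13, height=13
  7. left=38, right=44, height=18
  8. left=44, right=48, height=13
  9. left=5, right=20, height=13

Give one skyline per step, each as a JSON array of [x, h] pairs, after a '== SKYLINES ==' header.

== SKYLINES ==
[[2,15],[12,0]]
[[2,15],[12,0]]
[[2,15],[12,9],[17,0]]
[[2,15],[12,9],[17,0]]
[[2,15],[9,16],[11,15],[12,9],[17,0]]
[[2,15],[9,16],[11,15],[12,13],[13,9],[17,0]]
[[2,15],[9,16],[11,15],[12,13],[13,9],[17,0],[38,18],[44,0]]
[[2,15],[9,16],[11,15],[12,13],[13,9],[17,0],[38,18],[44,13],[48,0]]
[[2,15],[9,16],[11,15],[12,13],[20,0],[38,18],[44,13],[48,0]]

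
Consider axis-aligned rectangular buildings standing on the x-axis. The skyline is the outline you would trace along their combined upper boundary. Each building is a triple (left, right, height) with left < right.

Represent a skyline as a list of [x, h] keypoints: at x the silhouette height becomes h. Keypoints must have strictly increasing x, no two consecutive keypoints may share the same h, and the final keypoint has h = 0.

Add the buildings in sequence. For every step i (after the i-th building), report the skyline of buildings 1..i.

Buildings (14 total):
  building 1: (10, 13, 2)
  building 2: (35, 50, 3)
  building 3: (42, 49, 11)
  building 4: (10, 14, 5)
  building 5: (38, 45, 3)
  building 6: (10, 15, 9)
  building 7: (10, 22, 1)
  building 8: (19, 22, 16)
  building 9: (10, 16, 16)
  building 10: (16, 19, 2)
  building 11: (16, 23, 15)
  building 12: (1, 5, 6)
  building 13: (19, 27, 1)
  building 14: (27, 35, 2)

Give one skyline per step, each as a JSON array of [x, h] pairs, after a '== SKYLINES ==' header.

== SKYLINES ==
[[10,2],[13,0]]
[[10,2],[13,0],[35,3],[50,0]]
[[10,2],[13,0],[35,3],[42,11],[49,3],[50,0]]
[[10,5],[14,0],[35,3],[42,11],[49,3],[50,0]]
[[10,5],[14,0],[35,3],[42,11],[49,3],[50,0]]
[[10,9],[15,0],[35,3],[42,11],[49,3],[50,0]]
[[10,9],[15,1],[22,0],[35,3],[42,11],[49,3],[50,0]]
[[10,9],[15,1],[19,16],[22,0],[35,3],[42,11],[49,3],[50,0]]
[[10,16],[16,1],[19,16],[22,0],[35,3],[42,11],[49,3],[50,0]]
[[10,16],[16,2],[19,16],[22,0],[35,3],[42,11],[49,3],[50,0]]
[[10,16],[16,15],[19,16],[22,15],[23,0],[35,3],[42,11],[49,3],[50,0]]
[[1,6],[5,0],[10,16],[16,15],[19,16],[22,15],[23,0],[35,3],[42,11],[49,3],[50,0]]
[[1,6],[5,0],[10,16],[16,15],[19,16],[22,15],[23,1],[27,0],[35,3],[42,11],[49,3],[50,0]]
[[1,6],[5,0],[10,16],[16,15],[19,16],[22,15],[23,1],[27,2],[35,3],[42,11],[49,3],[50,0]]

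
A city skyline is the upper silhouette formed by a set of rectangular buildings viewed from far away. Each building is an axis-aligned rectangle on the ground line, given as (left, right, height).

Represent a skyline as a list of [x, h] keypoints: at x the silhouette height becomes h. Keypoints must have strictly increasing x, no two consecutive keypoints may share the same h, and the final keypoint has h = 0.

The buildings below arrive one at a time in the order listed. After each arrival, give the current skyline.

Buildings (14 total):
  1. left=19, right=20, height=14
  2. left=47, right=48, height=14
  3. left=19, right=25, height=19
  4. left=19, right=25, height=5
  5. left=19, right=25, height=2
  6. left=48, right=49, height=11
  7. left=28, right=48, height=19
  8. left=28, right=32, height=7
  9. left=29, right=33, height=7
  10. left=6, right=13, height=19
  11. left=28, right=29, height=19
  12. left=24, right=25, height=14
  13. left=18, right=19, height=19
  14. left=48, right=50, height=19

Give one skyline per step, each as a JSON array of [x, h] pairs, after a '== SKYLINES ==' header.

== SKYLINES ==
[[19,14],[20,0]]
[[19,14],[20,0],[47,14],[48,0]]
[[19,19],[25,0],[47,14],[48,0]]
[[19,19],[25,0],[47,14],[48,0]]
[[19,19],[25,0],[47,14],[48,0]]
[[19,19],[25,0],[47,14],[48,11],[49,0]]
[[19,19],[25,0],[28,19],[48,11],[49,0]]
[[19,19],[25,0],[28,19],[48,11],[49,0]]
[[19,19],[25,0],[28,19],[48,11],[49,0]]
[[6,19],[13,0],[19,19],[25,0],[28,19],[48,11],[49,0]]
[[6,19],[13,0],[19,19],[25,0],[28,19],[48,11],[49,0]]
[[6,19],[13,0],[19,19],[25,0],[28,19],[48,11],[49,0]]
[[6,19],[13,0],[18,19],[25,0],[28,19],[48,11],[49,0]]
[[6,19],[13,0],[18,19],[25,0],[28,19],[50,0]]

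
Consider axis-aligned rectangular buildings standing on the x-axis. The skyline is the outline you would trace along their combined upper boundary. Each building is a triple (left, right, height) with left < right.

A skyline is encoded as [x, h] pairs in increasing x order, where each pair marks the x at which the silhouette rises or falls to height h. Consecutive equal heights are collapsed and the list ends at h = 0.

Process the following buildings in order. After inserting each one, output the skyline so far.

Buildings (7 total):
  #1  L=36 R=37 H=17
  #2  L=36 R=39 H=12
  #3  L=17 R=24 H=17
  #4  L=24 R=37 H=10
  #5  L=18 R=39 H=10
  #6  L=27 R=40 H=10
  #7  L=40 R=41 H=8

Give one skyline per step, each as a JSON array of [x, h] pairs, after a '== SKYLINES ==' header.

== SKYLINES ==
[[36,17],[37,0]]
[[36,17],[37,12],[39,0]]
[[17,17],[24,0],[36,17],[37,12],[39,0]]
[[17,17],[24,10],[36,17],[37,12],[39,0]]
[[17,17],[24,10],[36,17],[37,12],[39,0]]
[[17,17],[24,10],[36,17],[37,12],[39,10],[40,0]]
[[17,17],[24,10],[36,17],[37,12],[39,10],[40,8],[41,0]]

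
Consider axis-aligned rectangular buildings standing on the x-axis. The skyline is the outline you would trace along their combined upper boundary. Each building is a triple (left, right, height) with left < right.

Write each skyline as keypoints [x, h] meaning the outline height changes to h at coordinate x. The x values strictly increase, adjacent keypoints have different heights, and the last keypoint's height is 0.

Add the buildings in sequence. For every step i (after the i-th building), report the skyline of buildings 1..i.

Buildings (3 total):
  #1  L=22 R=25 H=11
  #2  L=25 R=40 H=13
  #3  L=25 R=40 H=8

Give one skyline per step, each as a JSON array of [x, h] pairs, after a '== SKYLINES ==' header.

== SKYLINES ==
[[22,11],[25,0]]
[[22,11],[25,13],[40,0]]
[[22,11],[25,13],[40,0]]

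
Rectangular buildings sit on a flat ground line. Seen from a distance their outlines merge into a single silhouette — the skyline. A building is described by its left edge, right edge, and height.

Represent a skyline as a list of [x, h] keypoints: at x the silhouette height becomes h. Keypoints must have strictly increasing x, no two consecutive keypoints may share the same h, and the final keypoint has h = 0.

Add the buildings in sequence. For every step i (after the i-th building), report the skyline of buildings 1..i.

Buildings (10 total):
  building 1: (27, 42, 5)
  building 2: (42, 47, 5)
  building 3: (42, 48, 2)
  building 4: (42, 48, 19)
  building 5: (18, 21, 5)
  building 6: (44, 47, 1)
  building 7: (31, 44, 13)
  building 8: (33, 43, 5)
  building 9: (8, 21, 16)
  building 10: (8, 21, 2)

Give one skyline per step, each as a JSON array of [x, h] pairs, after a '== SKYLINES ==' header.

== SKYLINES ==
[[27,5],[42,0]]
[[27,5],[47,0]]
[[27,5],[47,2],[48,0]]
[[27,5],[42,19],[48,0]]
[[18,5],[21,0],[27,5],[42,19],[48,0]]
[[18,5],[21,0],[27,5],[42,19],[48,0]]
[[18,5],[21,0],[27,5],[31,13],[42,19],[48,0]]
[[18,5],[21,0],[27,5],[31,13],[42,19],[48,0]]
[[8,16],[21,0],[27,5],[31,13],[42,19],[48,0]]
[[8,16],[21,0],[27,5],[31,13],[42,19],[48,0]]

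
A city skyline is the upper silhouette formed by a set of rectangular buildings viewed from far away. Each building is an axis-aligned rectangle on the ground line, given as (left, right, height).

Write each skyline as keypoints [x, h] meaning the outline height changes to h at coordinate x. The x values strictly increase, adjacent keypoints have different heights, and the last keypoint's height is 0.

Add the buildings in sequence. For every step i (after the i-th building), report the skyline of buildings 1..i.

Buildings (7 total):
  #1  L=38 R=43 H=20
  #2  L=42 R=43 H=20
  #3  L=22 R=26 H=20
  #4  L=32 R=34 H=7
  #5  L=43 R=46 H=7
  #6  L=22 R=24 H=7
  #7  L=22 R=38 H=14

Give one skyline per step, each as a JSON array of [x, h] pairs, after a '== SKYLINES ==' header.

== SKYLINES ==
[[38,20],[43,0]]
[[38,20],[43,0]]
[[22,20],[26,0],[38,20],[43,0]]
[[22,20],[26,0],[32,7],[34,0],[38,20],[43,0]]
[[22,20],[26,0],[32,7],[34,0],[38,20],[43,7],[46,0]]
[[22,20],[26,0],[32,7],[34,0],[38,20],[43,7],[46,0]]
[[22,20],[26,14],[38,20],[43,7],[46,0]]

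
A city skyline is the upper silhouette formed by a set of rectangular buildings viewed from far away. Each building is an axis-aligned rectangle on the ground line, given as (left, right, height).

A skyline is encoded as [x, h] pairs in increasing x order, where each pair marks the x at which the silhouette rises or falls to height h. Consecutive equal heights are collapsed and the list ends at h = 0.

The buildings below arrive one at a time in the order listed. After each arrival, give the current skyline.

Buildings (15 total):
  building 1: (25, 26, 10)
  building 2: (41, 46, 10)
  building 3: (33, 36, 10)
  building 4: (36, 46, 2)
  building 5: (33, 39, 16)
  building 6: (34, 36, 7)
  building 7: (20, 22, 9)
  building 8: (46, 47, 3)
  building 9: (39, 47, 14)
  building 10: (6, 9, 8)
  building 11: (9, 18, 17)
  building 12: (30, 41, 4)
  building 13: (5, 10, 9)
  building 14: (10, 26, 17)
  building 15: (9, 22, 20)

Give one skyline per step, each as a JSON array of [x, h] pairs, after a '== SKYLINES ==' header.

== SKYLINES ==
[[25,10],[26,0]]
[[25,10],[26,0],[41,10],[46,0]]
[[25,10],[26,0],[33,10],[36,0],[41,10],[46,0]]
[[25,10],[26,0],[33,10],[36,2],[41,10],[46,0]]
[[25,10],[26,0],[33,16],[39,2],[41,10],[46,0]]
[[25,10],[26,0],[33,16],[39,2],[41,10],[46,0]]
[[20,9],[22,0],[25,10],[26,0],[33,16],[39,2],[41,10],[46,0]]
[[20,9],[22,0],[25,10],[26,0],[33,16],[39,2],[41,10],[46,3],[47,0]]
[[20,9],[22,0],[25,10],[26,0],[33,16],[39,14],[47,0]]
[[6,8],[9,0],[20,9],[22,0],[25,10],[26,0],[33,16],[39,14],[47,0]]
[[6,8],[9,17],[18,0],[20,9],[22,0],[25,10],[26,0],[33,16],[39,14],[47,0]]
[[6,8],[9,17],[18,0],[20,9],[22,0],[25,10],[26,0],[30,4],[33,16],[39,14],[47,0]]
[[5,9],[9,17],[18,0],[20,9],[22,0],[25,10],[26,0],[30,4],[33,16],[39,14],[47,0]]
[[5,9],[9,17],[26,0],[30,4],[33,16],[39,14],[47,0]]
[[5,9],[9,20],[22,17],[26,0],[30,4],[33,16],[39,14],[47,0]]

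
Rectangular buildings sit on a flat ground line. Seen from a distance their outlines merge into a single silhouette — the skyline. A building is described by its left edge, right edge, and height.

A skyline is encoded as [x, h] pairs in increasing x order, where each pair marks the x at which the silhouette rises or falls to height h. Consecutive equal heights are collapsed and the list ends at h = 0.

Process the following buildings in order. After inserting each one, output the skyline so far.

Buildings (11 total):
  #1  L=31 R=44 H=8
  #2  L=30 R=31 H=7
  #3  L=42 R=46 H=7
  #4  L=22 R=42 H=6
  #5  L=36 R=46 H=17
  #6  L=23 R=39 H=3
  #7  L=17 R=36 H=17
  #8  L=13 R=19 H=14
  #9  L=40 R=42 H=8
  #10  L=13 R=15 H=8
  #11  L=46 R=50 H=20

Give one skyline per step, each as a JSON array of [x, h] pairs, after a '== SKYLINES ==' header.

== SKYLINES ==
[[31,8],[44,0]]
[[30,7],[31,8],[44,0]]
[[30,7],[31,8],[44,7],[46,0]]
[[22,6],[30,7],[31,8],[44,7],[46,0]]
[[22,6],[30,7],[31,8],[36,17],[46,0]]
[[22,6],[30,7],[31,8],[36,17],[46,0]]
[[17,17],[46,0]]
[[13,14],[17,17],[46,0]]
[[13,14],[17,17],[46,0]]
[[13,14],[17,17],[46,0]]
[[13,14],[17,17],[46,20],[50,0]]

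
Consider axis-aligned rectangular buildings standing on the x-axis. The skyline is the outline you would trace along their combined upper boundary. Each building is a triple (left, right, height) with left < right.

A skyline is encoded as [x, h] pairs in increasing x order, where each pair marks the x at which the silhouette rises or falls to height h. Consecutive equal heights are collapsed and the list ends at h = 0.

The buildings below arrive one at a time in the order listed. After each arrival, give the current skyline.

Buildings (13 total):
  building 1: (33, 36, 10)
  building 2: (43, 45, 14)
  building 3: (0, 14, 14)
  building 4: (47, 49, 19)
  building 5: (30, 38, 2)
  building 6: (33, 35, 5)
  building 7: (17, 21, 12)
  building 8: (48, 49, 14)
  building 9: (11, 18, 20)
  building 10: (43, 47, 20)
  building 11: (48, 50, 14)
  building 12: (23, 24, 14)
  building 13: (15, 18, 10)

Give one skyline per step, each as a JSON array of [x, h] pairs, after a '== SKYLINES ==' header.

== SKYLINES ==
[[33,10],[36,0]]
[[33,10],[36,0],[43,14],[45,0]]
[[0,14],[14,0],[33,10],[36,0],[43,14],[45,0]]
[[0,14],[14,0],[33,10],[36,0],[43,14],[45,0],[47,19],[49,0]]
[[0,14],[14,0],[30,2],[33,10],[36,2],[38,0],[43,14],[45,0],[47,19],[49,0]]
[[0,14],[14,0],[30,2],[33,10],[36,2],[38,0],[43,14],[45,0],[47,19],[49,0]]
[[0,14],[14,0],[17,12],[21,0],[30,2],[33,10],[36,2],[38,0],[43,14],[45,0],[47,19],[49,0]]
[[0,14],[14,0],[17,12],[21,0],[30,2],[33,10],[36,2],[38,0],[43,14],[45,0],[47,19],[49,0]]
[[0,14],[11,20],[18,12],[21,0],[30,2],[33,10],[36,2],[38,0],[43,14],[45,0],[47,19],[49,0]]
[[0,14],[11,20],[18,12],[21,0],[30,2],[33,10],[36,2],[38,0],[43,20],[47,19],[49,0]]
[[0,14],[11,20],[18,12],[21,0],[30,2],[33,10],[36,2],[38,0],[43,20],[47,19],[49,14],[50,0]]
[[0,14],[11,20],[18,12],[21,0],[23,14],[24,0],[30,2],[33,10],[36,2],[38,0],[43,20],[47,19],[49,14],[50,0]]
[[0,14],[11,20],[18,12],[21,0],[23,14],[24,0],[30,2],[33,10],[36,2],[38,0],[43,20],[47,19],[49,14],[50,0]]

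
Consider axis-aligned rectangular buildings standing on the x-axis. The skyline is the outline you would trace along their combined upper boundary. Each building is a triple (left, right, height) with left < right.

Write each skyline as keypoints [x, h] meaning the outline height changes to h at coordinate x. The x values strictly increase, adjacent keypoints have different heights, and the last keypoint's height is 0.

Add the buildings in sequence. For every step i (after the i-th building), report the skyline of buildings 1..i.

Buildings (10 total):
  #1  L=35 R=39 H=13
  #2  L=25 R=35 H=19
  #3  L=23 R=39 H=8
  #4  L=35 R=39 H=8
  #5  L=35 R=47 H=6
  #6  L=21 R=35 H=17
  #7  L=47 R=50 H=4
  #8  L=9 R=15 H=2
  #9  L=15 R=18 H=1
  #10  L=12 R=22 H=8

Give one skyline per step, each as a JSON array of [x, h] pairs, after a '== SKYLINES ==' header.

== SKYLINES ==
[[35,13],[39,0]]
[[25,19],[35,13],[39,0]]
[[23,8],[25,19],[35,13],[39,0]]
[[23,8],[25,19],[35,13],[39,0]]
[[23,8],[25,19],[35,13],[39,6],[47,0]]
[[21,17],[25,19],[35,13],[39,6],[47,0]]
[[21,17],[25,19],[35,13],[39,6],[47,4],[50,0]]
[[9,2],[15,0],[21,17],[25,19],[35,13],[39,6],[47,4],[50,0]]
[[9,2],[15,1],[18,0],[21,17],[25,19],[35,13],[39,6],[47,4],[50,0]]
[[9,2],[12,8],[21,17],[25,19],[35,13],[39,6],[47,4],[50,0]]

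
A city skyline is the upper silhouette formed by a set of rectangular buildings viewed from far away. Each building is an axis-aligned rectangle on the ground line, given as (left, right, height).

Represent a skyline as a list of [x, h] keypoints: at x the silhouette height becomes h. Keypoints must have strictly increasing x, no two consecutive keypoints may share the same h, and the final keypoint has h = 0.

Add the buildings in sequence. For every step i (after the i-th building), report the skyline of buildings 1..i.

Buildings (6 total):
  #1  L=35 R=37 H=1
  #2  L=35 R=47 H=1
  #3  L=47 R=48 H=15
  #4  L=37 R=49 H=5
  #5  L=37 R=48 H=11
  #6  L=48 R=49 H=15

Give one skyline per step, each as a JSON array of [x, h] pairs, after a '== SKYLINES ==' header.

== SKYLINES ==
[[35,1],[37,0]]
[[35,1],[47,0]]
[[35,1],[47,15],[48,0]]
[[35,1],[37,5],[47,15],[48,5],[49,0]]
[[35,1],[37,11],[47,15],[48,5],[49,0]]
[[35,1],[37,11],[47,15],[49,0]]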